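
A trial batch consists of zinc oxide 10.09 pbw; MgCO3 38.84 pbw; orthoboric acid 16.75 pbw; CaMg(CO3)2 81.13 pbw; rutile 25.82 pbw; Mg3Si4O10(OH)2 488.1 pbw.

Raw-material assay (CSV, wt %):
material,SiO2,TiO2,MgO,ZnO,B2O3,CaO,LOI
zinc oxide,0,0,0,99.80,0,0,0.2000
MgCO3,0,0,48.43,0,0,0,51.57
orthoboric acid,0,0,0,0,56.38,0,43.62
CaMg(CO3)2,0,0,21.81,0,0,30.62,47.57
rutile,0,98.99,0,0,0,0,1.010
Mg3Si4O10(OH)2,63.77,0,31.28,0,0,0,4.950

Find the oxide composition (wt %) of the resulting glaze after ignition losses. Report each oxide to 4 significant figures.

Glass mass = 570.4 pbw (batch 660.7 − LOI 90.37).
Composition: SiO2 54.57%, TiO2 4.481%, MgO 33.17%, ZnO 1.766%, B2O3 1.656%, CaO 4.356%

The intermediate values are shown (rounded to four significant digits) when written out. Full float precision is maintained all the way through — every reported value is rounded a single time — derived quantities, including yield, net glass mass, the six compositions, LOI, totals, are rebuilt from the weighed amounts for 570.4 pbw of glass in exact precision as given in the problem or answer text.
Oxide-by-oxide delivered mass:
  SiO2: 488.1·0.6377 = 311.3 pbw
  TiO2: 25.82·0.9899 = 25.56 pbw
  MgO: 38.84·0.4843 + 81.13·0.2181 + 488.1·0.3128 = 189.2 pbw
  ZnO: 10.09·0.9980 = 10.07 pbw
  B2O3: 16.75·0.5638 = 9.444 pbw
  CaO: 81.13·0.3062 = 24.84 pbw
LOI: 10.09·0.002000 + 38.84·0.5157 + 16.75·0.4362 + 81.13·0.4757 + 25.82·0.01010 + 488.1·0.04950 = 90.37 pbw
Glass = total batch minus LOI = 660.7 − 90.37 = 570.4 pbw (the oxide masses sum to this)
percent share: oxide ÷ glass, ×100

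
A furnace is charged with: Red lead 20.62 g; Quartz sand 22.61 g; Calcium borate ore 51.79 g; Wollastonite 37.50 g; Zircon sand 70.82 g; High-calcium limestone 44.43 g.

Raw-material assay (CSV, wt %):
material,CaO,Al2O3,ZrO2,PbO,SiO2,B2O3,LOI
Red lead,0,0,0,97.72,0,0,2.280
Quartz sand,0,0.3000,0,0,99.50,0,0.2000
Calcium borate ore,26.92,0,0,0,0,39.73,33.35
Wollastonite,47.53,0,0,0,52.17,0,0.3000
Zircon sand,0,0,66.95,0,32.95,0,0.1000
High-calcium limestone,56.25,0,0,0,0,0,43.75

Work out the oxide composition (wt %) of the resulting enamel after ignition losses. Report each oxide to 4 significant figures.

The intermediate values are printed rounded to four significant figures at each printed step. The working math maintains full precision through every step; exactly one rounding is applied to every reported value — the derived quantities, including the totals, glass mass, ignition loss, the six compositions, the yield, are computed starting from the weights at 210.4 g of glass in full float precision as set out in the question or the answer.
Per-oxide mass from batch:
  CaO: 51.79·0.2692 + 37.50·0.4753 + 44.43·0.5625 = 56.76 g
  Al2O3: 22.61·0.003000 = 0.06783 g
  ZrO2: 70.82·0.6695 = 47.41 g
  PbO: 20.62·0.9772 = 20.15 g
  SiO2: 22.61·0.9950 + 37.50·0.5217 + 70.82·0.3295 = 65.40 g
  B2O3: 51.79·0.3973 = 20.58 g
LOI: 20.62·0.02280 + 22.61·0.002000 + 51.79·0.3335 + 37.50·0.003000 + 70.82·0.001000 + 44.43·0.4375 = 37.41 g
Glass mass = batch − LOI = 247.8 − 37.41 = 210.4 g (matching Σ of the oxides)
each oxide over glass, ×100, is wt %

Glass mass = 210.4 g (batch 247.8 − LOI 37.41).
Composition: CaO 26.98%, Al2O3 0.03224%, ZrO2 22.54%, PbO 9.579%, SiO2 31.09%, B2O3 9.781%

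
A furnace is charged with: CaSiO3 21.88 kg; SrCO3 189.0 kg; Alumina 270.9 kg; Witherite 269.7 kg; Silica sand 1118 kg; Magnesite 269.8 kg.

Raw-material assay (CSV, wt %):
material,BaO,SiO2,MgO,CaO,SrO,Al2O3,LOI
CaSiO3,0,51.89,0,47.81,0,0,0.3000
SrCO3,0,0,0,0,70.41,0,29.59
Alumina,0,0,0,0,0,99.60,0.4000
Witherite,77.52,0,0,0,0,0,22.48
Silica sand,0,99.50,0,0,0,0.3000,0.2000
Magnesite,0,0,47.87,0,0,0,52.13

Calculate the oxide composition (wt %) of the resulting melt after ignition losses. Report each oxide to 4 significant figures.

Every computation keeps exact precision from first step to last; intermediates are shown rounded off to 4 significant digits between the steps; each reported figure takes a single rounding; derived quantities are carried in exact precision (the totals, ignition loss, the six compositions, glass mass, the yield) from the weighed amounts on 1879 kg of glass, as they appear in question or answer.
Mass of each oxide from the mix:
  BaO: 269.7·0.7752 = 209.1 kg
  SiO2: 21.88·0.5189 + 1118·0.9950 = 1124 kg
  MgO: 269.8·0.4787 = 129.2 kg
  CaO: 21.88·0.4781 = 10.46 kg
  SrO: 189.0·0.7041 = 133.1 kg
  Al2O3: 270.9·0.9960 + 1118·0.003000 = 273.2 kg
LOI: 21.88·0.003000 + 189.0·0.2959 + 270.9·0.004000 + 269.7·0.2248 + 1118·0.002000 + 269.8·0.5213 = 260.6 kg
Resulting glass, batch − LOI: 2139 − 260.6 = 1879 kg (consistent with Σ oxide mass)
wt %: oxide over glass, times 100

Glass mass = 1879 kg (batch 2139 − LOI 260.6).
Composition: BaO 11.13%, SiO2 59.82%, MgO 6.875%, CaO 0.5568%, SrO 7.083%, Al2O3 14.54%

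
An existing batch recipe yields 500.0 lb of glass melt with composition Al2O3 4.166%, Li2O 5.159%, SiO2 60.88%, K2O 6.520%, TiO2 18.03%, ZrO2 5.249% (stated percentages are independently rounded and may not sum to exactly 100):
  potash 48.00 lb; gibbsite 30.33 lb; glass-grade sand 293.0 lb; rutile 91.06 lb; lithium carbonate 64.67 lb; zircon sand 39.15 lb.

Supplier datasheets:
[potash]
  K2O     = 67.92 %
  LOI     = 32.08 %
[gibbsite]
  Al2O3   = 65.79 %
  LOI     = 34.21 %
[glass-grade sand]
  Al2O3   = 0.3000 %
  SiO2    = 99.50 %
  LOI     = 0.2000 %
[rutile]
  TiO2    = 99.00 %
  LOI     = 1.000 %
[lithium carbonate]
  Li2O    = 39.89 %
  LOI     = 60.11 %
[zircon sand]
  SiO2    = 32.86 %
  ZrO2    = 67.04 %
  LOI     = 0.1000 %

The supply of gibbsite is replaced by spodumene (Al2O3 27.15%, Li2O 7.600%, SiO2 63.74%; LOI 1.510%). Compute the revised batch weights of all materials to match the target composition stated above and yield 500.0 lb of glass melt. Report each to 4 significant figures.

Revised batch per 500.0 lb glass melt:
  potash: 48.00 lb
  spodumene: 74.01 lb
  glass-grade sand: 245.6 lb
  rutile: 91.06 lb
  lithium carbonate: 50.56 lb
  zircon sand: 39.15 lb
Total batch = 548.4 lb; LOI loss = 48.35 lb

All internal work maintains exact precision throughout; the intermediate values are printed, rounded to 4 significant digits, at each printed step; every reported result undergoes a single rounding; the derived quantities are carried starting from the weights for 500.0 lb of glass at exact precision (the totals, the yield, ignition loss, the six compositions, glass mass), exactly as shown in question or answer.
Target oxide masses per 500.0 lb glass melt:
  Al2O3: 4.166% × 500.0 = 20.83 lb
  Li2O: 5.159% × 500.0 = 25.80 lb
  SiO2: 60.88% × 500.0 = 304.4 lb
  K2O: 6.520% × 500.0 = 32.60 lb
  TiO2: 18.03% × 500.0 = 90.15 lb
  ZrO2: 5.249% × 500.0 = 26.24 lb
A balance pass over the oxides, on the weights just shown, against the basis in use (each sum matches its target mass given rounding of the digits):
  Al2O3: 74.01·0.2715 + 245.6·0.003000 = 20.83 lb (target 20.83 lb)
  Li2O: 74.01·0.07600 + 50.56·0.3989 = 25.79 lb (target 25.80 lb)
  SiO2: 74.01·0.6374 + 245.6·0.9950 + 39.15·0.3286 = 304.4 lb (target 304.4 lb)
  K2O: 48.00·0.6792 = 32.60 lb (target 32.60 lb)
  TiO2: 91.06·0.9900 = 90.15 lb (target 90.15 lb)
  ZrO2: 39.15·0.6704 = 26.25 lb (target 26.24 lb)
Auditing the glass mass value: total batch − LOI = 500.0 lb (the Σ of target masses is 500.0 lb; stated basis 500.0 lb — any gap is answer rounding).
Whole-batch sum: Σ batch = 548.4 lb; LOI loss = Σ batch·LOI = 48.35 lb; the yield ratio, glass ÷ batch: 91.18%.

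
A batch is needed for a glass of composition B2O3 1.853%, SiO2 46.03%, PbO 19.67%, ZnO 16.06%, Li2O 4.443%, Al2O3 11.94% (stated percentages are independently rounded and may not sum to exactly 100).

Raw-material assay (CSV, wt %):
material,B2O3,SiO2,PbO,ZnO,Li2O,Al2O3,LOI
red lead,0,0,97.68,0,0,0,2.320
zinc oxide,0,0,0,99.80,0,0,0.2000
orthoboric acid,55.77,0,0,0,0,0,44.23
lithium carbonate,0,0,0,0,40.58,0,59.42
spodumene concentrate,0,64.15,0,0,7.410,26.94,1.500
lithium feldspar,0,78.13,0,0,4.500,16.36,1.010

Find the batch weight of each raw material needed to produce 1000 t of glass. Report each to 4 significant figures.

In-progress results are shown with 4-significant-figure rounding at each printed step; the working math carries exact precision in all steps; every reported figure takes just one rounding; the derived quantities, including the yield, six oxide percentages, totals, glass mass, LOI, are carried starting from the weights per 1000 t of glass at exact precision as written in either problem or answer.
Oxide mass targets, per 1000 t glass:
  B2O3: 1.853% × 1000 = 18.53 t
  SiO2: 46.03% × 1000 = 460.3 t
  PbO: 19.67% × 1000 = 196.7 t
  ZnO: 16.06% × 1000 = 160.6 t
  Li2O: 4.443% × 1000 = 44.43 t
  Al2O3: 11.94% × 1000 = 119.4 t
Mass-balance tally per oxide applying the batch weights above, per the basis as stated (target by target, the sums agree exact up to rounding of places):
  B2O3: 33.23·0.5577 = 18.53 t (target 18.53 t)
  SiO2: 170.4·0.6415 + 449.2·0.7813 = 460.3 t (target 460.3 t)
  PbO: 201.4·0.9768 = 196.7 t (target 196.7 t)
  ZnO: 160.9·0.9980 = 160.6 t (target 160.6 t)
  Li2O: 28.56·0.4058 + 170.4·0.07410 + 449.2·0.04500 = 44.43 t (target 44.43 t)
  Al2O3: 170.4·0.2694 + 449.2·0.1636 = 119.4 t (target 119.4 t)
Consistency of the glass mass: batch Σ − ignition loss = 999.9 t (the Σ of target masses is 1000 t; basis as stated: 1000 t — differing by rounding only).
Total batch = Σ batch = 1044 t; LOI loss = Σ batch·LOI = 43.76 t; as yield: glass ÷ batch → 95.81%.

Batch per 1000 t glass:
  red lead: 201.4 t
  zinc oxide: 160.9 t
  orthoboric acid: 33.23 t
  lithium carbonate: 28.56 t
  spodumene concentrate: 170.4 t
  lithium feldspar: 449.2 t
Total batch = 1044 t; LOI loss = 43.76 t; yield = 95.81%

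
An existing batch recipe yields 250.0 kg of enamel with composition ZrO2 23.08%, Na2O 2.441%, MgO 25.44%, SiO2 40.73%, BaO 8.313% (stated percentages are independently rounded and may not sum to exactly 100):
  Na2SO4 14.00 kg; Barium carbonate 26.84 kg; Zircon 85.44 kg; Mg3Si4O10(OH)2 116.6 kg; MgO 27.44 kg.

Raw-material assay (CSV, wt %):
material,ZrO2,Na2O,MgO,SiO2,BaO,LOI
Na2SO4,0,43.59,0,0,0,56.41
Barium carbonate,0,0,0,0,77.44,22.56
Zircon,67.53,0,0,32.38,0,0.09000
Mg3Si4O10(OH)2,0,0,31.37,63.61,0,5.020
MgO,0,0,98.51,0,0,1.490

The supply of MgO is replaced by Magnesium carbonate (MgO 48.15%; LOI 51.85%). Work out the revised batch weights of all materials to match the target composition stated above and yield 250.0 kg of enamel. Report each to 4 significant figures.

In-progress results appear with 4-significant-figure rounding in the working — all internal work holds exact precision all the way through; exactly one rounding goes into every reported value — all derived quantities are computed from the batch weights per 250.0 kg of glass in exact precision (totals, LOI, yield, five oxide percentages, glass mass), as they appear in the problem or the answer.
Oxide-by-oxide targets in 250.0 kg enamel:
  ZrO2: 23.08% × 250.0 = 57.70 kg
  Na2O: 2.441% × 250.0 = 6.102 kg
  MgO: 25.44% × 250.0 = 63.60 kg
  SiO2: 40.73% × 250.0 = 101.8 kg
  BaO: 8.313% × 250.0 = 20.78 kg
Per-oxide balance check with the batch weights as given, on the stated basis (target by target, the sums agree given rounding of the digits):
  ZrO2: 85.44·0.6753 = 57.70 kg (target 57.70 kg)
  Na2O: 14.00·0.4359 = 6.103 kg (target 6.102 kg)
  MgO: 116.6·0.3137 + 56.13·0.4815 = 63.60 kg (target 63.60 kg)
  SiO2: 85.44·0.3238 + 116.6·0.6361 = 101.8 kg (target 101.8 kg)
  BaO: 26.84·0.7744 = 20.78 kg (target 20.78 kg)
Auditing the glass mass value: whole batch net of LOI = 250.0 kg (summing oxide targets gives 250.0 kg; the stated basis being 250.0 kg — a pure rounding effect).
Whole-batch sum: Σ batch = 299.0 kg; ignition loss, Σ(batch × LOI) = 48.99 kg; yield, glass over the total, = 83.62%.

Revised batch per 250.0 kg enamel:
  Na2SO4: 14.00 kg
  Barium carbonate: 26.84 kg
  Zircon: 85.44 kg
  Mg3Si4O10(OH)2: 116.6 kg
  Magnesium carbonate: 56.13 kg
Total batch = 299.0 kg; LOI loss = 48.99 kg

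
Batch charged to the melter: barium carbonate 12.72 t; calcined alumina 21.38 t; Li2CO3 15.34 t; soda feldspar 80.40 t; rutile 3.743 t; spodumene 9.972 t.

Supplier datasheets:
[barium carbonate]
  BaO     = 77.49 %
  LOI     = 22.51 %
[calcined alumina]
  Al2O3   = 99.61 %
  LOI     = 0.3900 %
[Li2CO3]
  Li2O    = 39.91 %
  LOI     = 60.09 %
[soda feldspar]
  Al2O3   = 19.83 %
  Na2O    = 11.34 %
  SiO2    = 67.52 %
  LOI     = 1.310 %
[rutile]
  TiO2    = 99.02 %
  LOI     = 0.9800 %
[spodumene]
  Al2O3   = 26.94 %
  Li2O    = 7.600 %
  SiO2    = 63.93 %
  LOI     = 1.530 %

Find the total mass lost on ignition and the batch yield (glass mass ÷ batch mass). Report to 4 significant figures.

LOI loss = 13.41 t; glass = 130.1 t; yield = 90.66%

Intermediates are printed (rounded to 4 significant figures) on the page. The whole derivation holds exact precision from start to finish; each reported value takes exactly one rounding; the derived quantities are recomputed from the weighed amounts on 130.1 t of glass at full precision (the totals, ignition loss, six oxide percentages, net glass mass, the yield) precisely as stated by problem or answer.
Each material's LOI contribution:
  barium carbonate: 12.72 × 0.2251 = 2.863 t
  calcined alumina: 21.38 × 0.003900 = 0.08338 t
  Li2CO3: 15.34 × 0.6009 = 9.218 t
  soda feldspar: 80.40 × 0.01310 = 1.053 t
  rutile: 3.743 × 0.009800 = 0.03668 t
  spodumene: 9.972 × 0.01530 = 0.1526 t
Total LOI = 13.41 t
Glass = batch − LOI = 143.6 − 13.41 = 130.1 t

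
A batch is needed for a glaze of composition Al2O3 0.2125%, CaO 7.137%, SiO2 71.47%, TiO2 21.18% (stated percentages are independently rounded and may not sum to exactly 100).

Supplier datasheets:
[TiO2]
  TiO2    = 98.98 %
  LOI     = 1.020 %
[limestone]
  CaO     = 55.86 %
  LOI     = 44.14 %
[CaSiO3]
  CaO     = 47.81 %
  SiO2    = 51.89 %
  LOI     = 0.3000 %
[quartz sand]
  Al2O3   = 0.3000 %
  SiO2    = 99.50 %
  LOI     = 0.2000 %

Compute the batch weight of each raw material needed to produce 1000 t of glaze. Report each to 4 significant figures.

Batch per 1000 t glaze:
  TiO2: 214.0 t
  limestone: 111.4 t
  CaSiO3: 19.09 t
  quartz sand: 708.3 t
Total batch = 1053 t; LOI loss = 52.83 t; yield = 94.98%

Intermediates are printed rounded to 4 significant figures at each printed step. The working math keeps exact precision at each step; each reported number takes just one rounding. The derived quantities (the yield, the four compositions, totals, net glass mass, ignition loss) are carried from the batch weights at 1000 t of glass in exact precision, exactly as shown in either problem or answer.
Oxide-by-oxide targets in 1000 t glaze:
  Al2O3: 0.2125% × 1000 = 2.125 t
  CaO: 7.137% × 1000 = 71.37 t
  SiO2: 71.47% × 1000 = 714.7 t
  TiO2: 21.18% × 1000 = 211.8 t
Mass-balance tally per oxide per the reported batch figures, against the basis in use (summed amounts equal target values given rounding of the digits):
  Al2O3: 708.3·0.003000 = 2.125 t (target 2.125 t)
  CaO: 111.4·0.5586 + 19.09·0.4781 = 71.35 t (target 71.37 t)
  SiO2: 19.09·0.5189 + 708.3·0.9950 = 714.7 t (target 714.7 t)
  TiO2: 214.0·0.9898 = 211.8 t (target 211.8 t)
Glass-mass closure: total charge less LOI = 1000 t (the Σ of target masses is 1000 t; basis as stated: 1000 t — deltas are rounding alone).
Summing the batch: Σ batch = 1053 t; LOI removed, Σ of batch·LOI: 52.83 t; glass ÷ batch gives a yield of 94.98%.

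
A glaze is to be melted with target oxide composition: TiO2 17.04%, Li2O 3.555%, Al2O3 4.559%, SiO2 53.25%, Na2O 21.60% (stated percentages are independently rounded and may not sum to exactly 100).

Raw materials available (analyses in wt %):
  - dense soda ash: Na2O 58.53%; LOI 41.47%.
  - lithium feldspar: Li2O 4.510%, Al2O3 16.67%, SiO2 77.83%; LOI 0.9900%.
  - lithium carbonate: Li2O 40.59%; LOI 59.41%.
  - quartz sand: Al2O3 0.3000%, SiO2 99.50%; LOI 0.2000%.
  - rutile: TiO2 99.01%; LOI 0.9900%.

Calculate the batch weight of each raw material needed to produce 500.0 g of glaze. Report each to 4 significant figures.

Batch per 500.0 g glaze:
  dense soda ash: 184.5 g
  lithium feldspar: 133.8 g
  lithium carbonate: 28.92 g
  quartz sand: 162.9 g
  rutile: 86.05 g
Total batch = 596.2 g; LOI loss = 96.20 g; yield = 83.86%

All arithmetic maintains exact precision from start to finish. Rounding to 4 significant digits applies to each mid-chain value as shown; each reported number takes a single rounding; derived quantities (net glass mass, the totals, five oxide percentages, LOI, yield) are computed at full precision from the batch weights on 500.0 g of glass, as they appear in problem or answer.
Oxide mass targets, per 500.0 g glaze:
  TiO2: 17.04% × 500.0 = 85.20 g
  Li2O: 3.555% × 500.0 = 17.77 g
  Al2O3: 4.559% × 500.0 = 22.80 g
  SiO2: 53.25% × 500.0 = 266.2 g
  Na2O: 21.60% × 500.0 = 108.0 g
Oxide-by-oxide audit per the reported batch figures, against the basis in use (target by target, the sums agree modulo rounding of the values):
  TiO2: 86.05·0.9901 = 85.20 g (target 85.20 g)
  Li2O: 133.8·0.04510 + 28.92·0.4059 = 17.77 g (target 17.77 g)
  Al2O3: 133.8·0.1667 + 162.9·0.003000 = 22.79 g (target 22.80 g)
  SiO2: 133.8·0.7783 + 162.9·0.9950 = 266.2 g (target 266.2 g)
  Na2O: 184.5·0.5853 = 108.0 g (target 108.0 g)
The glass-mass cross-check: whole batch net of LOI = 500.0 g (targets for the oxides total 500.0 g; basis as stated: 500.0 g — deltas are rounding alone).
Summing the batch: Σ batch = 596.2 g; the LOI term Σ batch·LOI equals 96.20 g; yield, glass over the total, = 83.86%.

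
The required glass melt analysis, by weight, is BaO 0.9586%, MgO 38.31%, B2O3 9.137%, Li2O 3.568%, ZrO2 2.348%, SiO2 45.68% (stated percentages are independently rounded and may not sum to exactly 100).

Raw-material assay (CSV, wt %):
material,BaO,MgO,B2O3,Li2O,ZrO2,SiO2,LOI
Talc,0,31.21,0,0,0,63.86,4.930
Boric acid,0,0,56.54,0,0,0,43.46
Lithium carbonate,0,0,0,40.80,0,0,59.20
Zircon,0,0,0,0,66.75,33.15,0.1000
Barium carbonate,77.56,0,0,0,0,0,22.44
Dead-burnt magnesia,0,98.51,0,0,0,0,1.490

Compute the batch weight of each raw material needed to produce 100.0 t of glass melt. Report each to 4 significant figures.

Batch per 100.0 t glass melt:
  Talc: 69.71 t
  Boric acid: 16.16 t
  Lithium carbonate: 8.745 t
  Zircon: 3.518 t
  Barium carbonate: 1.236 t
  Dead-burnt magnesia: 16.81 t
Total batch = 116.2 t; LOI loss = 16.17 t; yield = 86.08%

All arithmetic maintains full precision at every stage; the intermediate values are printed with 4-significant-figure rounding across the worked steps. Each reported value is rounded exactly once; derived quantities, including totals, glass mass, the six compositions, the yield, ignition loss, are computed using the weight values on 100.0 t of glass in full precision, as given in the question or the answer.
Oxide mass targets, per 100.0 t glass melt:
  BaO: 0.9586% × 100.0 = 0.9586 t
  MgO: 38.31% × 100.0 = 38.31 t
  B2O3: 9.137% × 100.0 = 9.137 t
  Li2O: 3.568% × 100.0 = 3.568 t
  ZrO2: 2.348% × 100.0 = 2.348 t
  SiO2: 45.68% × 100.0 = 45.68 t
Balance tally, oxide-wise, with the batch weights as given, on the stated basis (sum by sum, the targets are met net of answer rounding effects):
  BaO: 1.236·0.7756 = 0.9586 t (target 0.9586 t)
  MgO: 69.71·0.3121 + 16.81·0.9851 = 38.32 t (target 38.31 t)
  B2O3: 16.16·0.5654 = 9.137 t (target 9.137 t)
  Li2O: 8.745·0.4080 = 3.568 t (target 3.568 t)
  ZrO2: 3.518·0.6675 = 2.348 t (target 2.348 t)
  SiO2: 69.71·0.6386 + 3.518·0.3315 = 45.68 t (target 45.68 t)
Auditing the glass mass value: Σ batch − LOI loss = 100.0 t (targets for the oxides total 100.0 t; the stated basis being 100.0 t — rounding explains the deltas).
Whole-batch sum: Σ batch = 116.2 t; the LOI term Σ batch·LOI equals 16.17 t; glass ÷ batch gives a yield of 86.08%.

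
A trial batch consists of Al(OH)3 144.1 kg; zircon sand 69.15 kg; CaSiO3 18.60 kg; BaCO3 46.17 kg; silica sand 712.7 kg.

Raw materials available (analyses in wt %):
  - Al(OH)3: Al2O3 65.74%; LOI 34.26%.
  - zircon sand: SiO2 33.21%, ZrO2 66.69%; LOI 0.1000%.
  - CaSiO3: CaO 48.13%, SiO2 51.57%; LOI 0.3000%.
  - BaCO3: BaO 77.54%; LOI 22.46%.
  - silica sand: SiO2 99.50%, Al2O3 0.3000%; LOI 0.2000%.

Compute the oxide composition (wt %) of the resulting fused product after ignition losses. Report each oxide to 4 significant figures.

Glass mass = 929.4 kg (batch 990.7 − LOI 61.29).
Composition: CaO 0.9632%, BaO 3.852%, SiO2 79.80%, ZrO2 4.962%, Al2O3 10.42%

All internal work carries full precision through the solve. Intermediates appear with 4-significant-digit rounding when written out. Each reported value receives exactly one rounding. The derived quantities (the five compositions, yield, totals, glass mass, LOI) are rebuilt using the weight values for 929.4 kg of glass in full float precision, as they appear in the question or the answer.
Oxide masses out of the charge:
  CaO: 18.60·0.4813 = 8.952 kg
  BaO: 46.17·0.7754 = 35.80 kg
  SiO2: 69.15·0.3321 + 18.60·0.5157 + 712.7·0.9950 = 741.7 kg
  ZrO2: 69.15·0.6669 = 46.12 kg
  Al2O3: 144.1·0.6574 + 712.7·0.003000 = 96.87 kg
LOI: 144.1·0.3426 + 69.15·0.001000 + 18.60·0.003000 + 46.17·0.2246 + 712.7·0.002000 = 61.29 kg
batch − LOI leaves glass = 990.7 − 61.29 = 929.4 kg (= the summed oxide contributions)
percent by weight: oxide/glass ×100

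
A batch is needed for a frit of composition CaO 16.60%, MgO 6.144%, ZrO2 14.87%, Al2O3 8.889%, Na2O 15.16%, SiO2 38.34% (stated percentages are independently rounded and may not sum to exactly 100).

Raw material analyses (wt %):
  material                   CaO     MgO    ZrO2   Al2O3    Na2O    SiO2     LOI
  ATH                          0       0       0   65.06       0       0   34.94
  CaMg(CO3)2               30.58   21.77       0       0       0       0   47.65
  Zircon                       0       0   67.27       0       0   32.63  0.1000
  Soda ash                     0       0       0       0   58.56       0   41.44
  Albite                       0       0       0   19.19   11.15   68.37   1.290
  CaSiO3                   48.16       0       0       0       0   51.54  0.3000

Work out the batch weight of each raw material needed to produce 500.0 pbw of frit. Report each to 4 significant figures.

Batch per 500.0 pbw frit:
  ATH: 19.57 pbw
  CaMg(CO3)2: 141.1 pbw
  Zircon: 110.5 pbw
  Soda ash: 97.97 pbw
  Albite: 165.3 pbw
  CaSiO3: 82.74 pbw
Total batch = 617.2 pbw; LOI loss = 117.2 pbw; yield = 81.02%

The working math keeps full float precision from first step to last. Values along the way are shown with 4-significant-figure rounding in the working — each reported number is rounded only once. The derived quantities are rebuilt at exact precision (the totals, the yield, the six compositions, net glass mass, ignition loss) from the batch weights per 500.0 pbw of glass as quoted within either problem or answer.
The oxide mass targets at 500.0 pbw frit:
  CaO: 16.60% × 500.0 = 83.00 pbw
  MgO: 6.144% × 500.0 = 30.72 pbw
  ZrO2: 14.87% × 500.0 = 74.35 pbw
  Al2O3: 8.889% × 500.0 = 44.44 pbw
  Na2O: 15.16% × 500.0 = 75.80 pbw
  SiO2: 38.34% × 500.0 = 191.7 pbw
Oxide-by-oxide audit applying the batch weights above, on the stated basis (summed amounts equal target values inside rounding margins):
  CaO: 141.1·0.3058 + 82.74·0.4816 = 83.00 pbw (target 83.00 pbw)
  MgO: 141.1·0.2177 = 30.72 pbw (target 30.72 pbw)
  ZrO2: 110.5·0.6727 = 74.33 pbw (target 74.35 pbw)
  Al2O3: 19.57·0.6506 + 165.3·0.1919 = 44.45 pbw (target 44.44 pbw)
  Na2O: 97.97·0.5856 + 165.3·0.1115 = 75.80 pbw (target 75.80 pbw)
  SiO2: 110.5·0.3263 + 165.3·0.6837 + 82.74·0.5154 = 191.7 pbw (target 191.7 pbw)
Glass-mass bookkeeping: net batch after ignition = 500.0 pbw (summing oxide targets gives 500.0 pbw; with the basis standing at 500.0 pbw — rounding explains the deltas).
Total batch = Σ batch = 617.2 pbw; ignition loss, Σ(batch × LOI) = 117.2 pbw; as yield: glass ÷ batch → 81.02%.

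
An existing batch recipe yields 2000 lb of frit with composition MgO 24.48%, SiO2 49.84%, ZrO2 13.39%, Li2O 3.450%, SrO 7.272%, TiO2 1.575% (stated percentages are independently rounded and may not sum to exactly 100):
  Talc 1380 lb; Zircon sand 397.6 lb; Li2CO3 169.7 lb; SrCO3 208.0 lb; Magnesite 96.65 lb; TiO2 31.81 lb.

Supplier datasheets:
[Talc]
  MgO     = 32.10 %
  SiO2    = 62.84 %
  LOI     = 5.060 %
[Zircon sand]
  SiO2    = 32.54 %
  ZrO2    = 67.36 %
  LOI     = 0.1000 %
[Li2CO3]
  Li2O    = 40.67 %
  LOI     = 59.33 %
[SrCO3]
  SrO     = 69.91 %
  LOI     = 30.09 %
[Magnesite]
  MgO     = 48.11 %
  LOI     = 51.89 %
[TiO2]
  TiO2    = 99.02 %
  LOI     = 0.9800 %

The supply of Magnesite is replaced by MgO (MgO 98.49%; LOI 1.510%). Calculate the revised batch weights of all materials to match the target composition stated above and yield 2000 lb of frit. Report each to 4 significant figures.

Revised batch per 2000 lb frit:
  Talc: 1380 lb
  Zircon sand: 397.6 lb
  Li2CO3: 169.7 lb
  SrCO3: 208.0 lb
  MgO: 47.21 lb
  TiO2: 31.81 lb
Total batch = 2234 lb; LOI loss = 234.5 lb

Intermediates are displayed, with 4-significant-figure rounding, across the worked steps; all arithmetic holds exact precision through every step; each reported value is rounded exactly once; derived quantities, which include the six compositions, glass mass, the yield, LOI, the totals, are rebuilt at full float precision, exactly as printed in the problem or answer text, from the weighed amounts at 2000 lb of glass.
Per-oxide target masses for 2000 lb frit:
  MgO: 24.48% × 2000 = 489.6 lb
  SiO2: 49.84% × 2000 = 996.8 lb
  ZrO2: 13.39% × 2000 = 267.8 lb
  Li2O: 3.450% × 2000 = 69.00 lb
  SrO: 7.272% × 2000 = 145.4 lb
  TiO2: 1.575% × 2000 = 31.50 lb
Verifying the oxide balance per the reported batch figures, per the basis as stated (sum by sum, the targets are met given rounding of the digits):
  MgO: 1380·0.3210 + 47.21·0.9849 = 489.5 lb (target 489.6 lb)
  SiO2: 1380·0.6284 + 397.6·0.3254 = 996.6 lb (target 996.8 lb)
  ZrO2: 397.6·0.6736 = 267.8 lb (target 267.8 lb)
  Li2O: 169.7·0.4067 = 69.02 lb (target 69.00 lb)
  SrO: 208.0·0.6991 = 145.4 lb (target 145.4 lb)
  TiO2: 31.81·0.9902 = 31.50 lb (target 31.50 lb)
The glass-mass cross-check: Σ batch − LOI loss = 2000 lb (targets for the oxides total 2000 lb; the stated basis being 2000 lb — deltas are rounding alone).
Batch grand total — Σ batch = 2234 lb; Σ batch·LOI gives LOI loss = 234.5 lb; as yield: glass ÷ batch → 89.50%.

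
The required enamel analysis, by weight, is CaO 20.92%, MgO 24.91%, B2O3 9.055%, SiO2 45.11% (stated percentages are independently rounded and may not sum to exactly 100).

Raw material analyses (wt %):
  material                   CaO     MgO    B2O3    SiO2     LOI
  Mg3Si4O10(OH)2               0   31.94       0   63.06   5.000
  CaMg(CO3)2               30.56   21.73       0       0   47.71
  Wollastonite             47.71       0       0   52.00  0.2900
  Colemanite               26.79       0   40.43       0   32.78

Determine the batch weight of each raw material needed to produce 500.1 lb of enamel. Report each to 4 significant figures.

Batch per 500.1 lb enamel:
  Mg3Si4O10(OH)2: 299.3 lb
  CaMg(CO3)2: 133.4 lb
  Wollastonite: 70.93 lb
  Colemanite: 112.0 lb
Total batch = 615.6 lb; LOI loss = 115.5 lb; yield = 81.23%

The intermediate values are printed, rounded to four significant figures, between the steps. All internal work carries full float precision at each step — a single rounding finalizes every reported number — the derived quantities (the yield, LOI, the four compositions, net glass mass, the totals) are computed at full precision from the batch weights per 500.1 lb of glass, as set out in problem or answer.
Per-oxide target masses for 500.1 lb enamel:
  CaO: 20.92% × 500.1 = 104.6 lb
  MgO: 24.91% × 500.1 = 124.6 lb
  B2O3: 9.055% × 500.1 = 45.28 lb
  SiO2: 45.11% × 500.1 = 225.6 lb
Sums-versus-targets review given the weights on record, per the basis as stated (sums match the target masses exact up to rounding of places):
  CaO: 133.4·0.3056 + 70.93·0.4771 + 112.0·0.2679 = 104.6 lb (target 104.6 lb)
  MgO: 299.3·0.3194 + 133.4·0.2173 = 124.6 lb (target 124.6 lb)
  B2O3: 112.0·0.4043 = 45.28 lb (target 45.28 lb)
  SiO2: 299.3·0.6306 + 70.93·0.5200 = 225.6 lb (target 225.6 lb)
Mass balance on the glass: batch Σ − ignition loss = 500.1 lb (targets for the oxides total 500.1 lb; stated basis 500.1 lb — any gap is answer rounding).
Summing the batch: Σ batch = 615.6 lb; Σ batch·LOI gives LOI loss = 115.5 lb; yield: glass divided by total = 81.23%.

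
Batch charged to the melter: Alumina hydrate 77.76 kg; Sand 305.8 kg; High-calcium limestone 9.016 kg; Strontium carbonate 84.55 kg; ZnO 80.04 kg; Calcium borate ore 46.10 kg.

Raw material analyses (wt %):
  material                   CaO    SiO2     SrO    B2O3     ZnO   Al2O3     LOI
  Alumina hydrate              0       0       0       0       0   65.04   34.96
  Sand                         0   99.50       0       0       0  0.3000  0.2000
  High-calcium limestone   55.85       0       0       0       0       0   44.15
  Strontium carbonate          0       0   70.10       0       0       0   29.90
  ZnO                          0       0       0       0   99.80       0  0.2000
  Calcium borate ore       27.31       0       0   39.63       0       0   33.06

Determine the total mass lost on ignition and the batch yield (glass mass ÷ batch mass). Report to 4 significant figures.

LOI loss = 72.46 kg; glass = 530.8 kg; yield = 87.99%

Intermediates are printed rounded to four significant digits alongside each step; the working math runs at full float precision through every step. Exactly one rounding goes into every reported figure. Derived quantities are recomputed in full float precision (yield, six oxide percentages, ignition loss, the totals, net glass mass) from the weighed amounts at 530.8 kg of glass, as given in problem or answer.
Per-material ignition loss:
  Alumina hydrate: 77.76 × 0.3496 = 27.18 kg
  Sand: 305.8 × 0.002000 = 0.6116 kg
  High-calcium limestone: 9.016 × 0.4415 = 3.981 kg
  Strontium carbonate: 84.55 × 0.2990 = 25.28 kg
  ZnO: 80.04 × 0.002000 = 0.1601 kg
  Calcium borate ore: 46.10 × 0.3306 = 15.24 kg
Total LOI = 72.46 kg
Glass = batch − LOI = 603.3 − 72.46 = 530.8 kg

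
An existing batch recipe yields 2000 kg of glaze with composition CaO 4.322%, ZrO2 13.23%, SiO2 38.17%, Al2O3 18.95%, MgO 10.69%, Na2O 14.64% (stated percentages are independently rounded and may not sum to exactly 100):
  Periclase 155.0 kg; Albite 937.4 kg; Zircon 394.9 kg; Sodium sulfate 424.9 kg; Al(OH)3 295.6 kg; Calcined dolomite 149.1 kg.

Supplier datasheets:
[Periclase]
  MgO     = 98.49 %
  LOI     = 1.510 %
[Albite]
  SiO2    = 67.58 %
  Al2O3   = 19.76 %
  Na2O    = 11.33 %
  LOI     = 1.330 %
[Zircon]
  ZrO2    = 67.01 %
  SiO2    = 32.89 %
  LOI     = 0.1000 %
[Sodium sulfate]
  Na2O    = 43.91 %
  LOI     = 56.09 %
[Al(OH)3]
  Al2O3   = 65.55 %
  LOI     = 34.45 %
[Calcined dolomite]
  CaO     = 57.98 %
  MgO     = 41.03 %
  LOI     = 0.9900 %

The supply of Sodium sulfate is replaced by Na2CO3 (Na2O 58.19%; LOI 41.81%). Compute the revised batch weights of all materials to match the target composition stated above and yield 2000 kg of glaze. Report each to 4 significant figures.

Revised batch per 2000 kg glaze:
  Periclase: 155.0 kg
  Albite: 937.4 kg
  Zircon: 394.9 kg
  Na2CO3: 320.7 kg
  Al(OH)3: 295.6 kg
  Calcined dolomite: 149.1 kg
Total batch = 2253 kg; LOI loss = 252.6 kg

Every computation maintains exact precision from first step to last. Mid-chain values are shown rounded off to 4 significant digits when written out — each reported figure is rounded only once. All derived quantities are computed from the batch weights per 2000 kg of glass in full precision (the totals, yield, the six compositions, ignition loss, net glass mass) precisely as stated by the question or the answer.
Target oxide masses per 2000 kg glaze:
  CaO: 4.322% × 2000 = 86.44 kg
  ZrO2: 13.23% × 2000 = 264.6 kg
  SiO2: 38.17% × 2000 = 763.4 kg
  Al2O3: 18.95% × 2000 = 379.0 kg
  MgO: 10.69% × 2000 = 213.8 kg
  Na2O: 14.64% × 2000 = 292.8 kg
Per-oxide balance check working from each reported weight, at the basis given (delivered sums recover each target modulo rounding of the values):
  CaO: 149.1·0.5798 = 86.45 kg (target 86.44 kg)
  ZrO2: 394.9·0.6701 = 264.6 kg (target 264.6 kg)
  SiO2: 937.4·0.6758 + 394.9·0.3289 = 763.4 kg (target 763.4 kg)
  Al2O3: 937.4·0.1976 + 295.6·0.6555 = 379.0 kg (target 379.0 kg)
  MgO: 155.0·0.9849 + 149.1·0.4103 = 213.8 kg (target 213.8 kg)
  Na2O: 937.4·0.1133 + 320.7·0.5819 = 292.8 kg (target 292.8 kg)
Mass balance on the glass: batch Σ − ignition loss = 2000 kg (per-oxide target masses sum to 2000 kg; stated basis 2000 kg — differing by rounding only).
Total batch = Σ batch = 2253 kg; ignition loss, Σ(batch × LOI) = 252.6 kg; glass ÷ batch gives a yield of 88.79%.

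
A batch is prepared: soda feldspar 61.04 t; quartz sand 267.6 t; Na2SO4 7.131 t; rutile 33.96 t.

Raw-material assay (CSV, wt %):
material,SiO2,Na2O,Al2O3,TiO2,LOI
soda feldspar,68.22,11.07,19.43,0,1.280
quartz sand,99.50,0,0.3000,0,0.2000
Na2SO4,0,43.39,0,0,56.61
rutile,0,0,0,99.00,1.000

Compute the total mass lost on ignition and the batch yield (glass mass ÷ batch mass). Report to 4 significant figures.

LOI loss = 5.693 t; glass = 364.0 t; yield = 98.46%

Rounding to 4 significant digits applies to each intermediate as displayed. The whole derivation carries full precision through every step. Each reported result is rounded a single time — derived quantities are computed starting from the weights for 364.0 t of glass at full precision (totals, net glass mass, LOI, four oxide percentages, yield) exactly as printed in the problem or answer text.
Each material's LOI contribution:
  soda feldspar: 61.04 × 0.01280 = 0.7813 t
  quartz sand: 267.6 × 0.002000 = 0.5352 t
  Na2SO4: 7.131 × 0.5661 = 4.037 t
  rutile: 33.96 × 0.01000 = 0.3396 t
Total LOI = 5.693 t
Glass = batch − LOI = 369.7 − 5.693 = 364.0 t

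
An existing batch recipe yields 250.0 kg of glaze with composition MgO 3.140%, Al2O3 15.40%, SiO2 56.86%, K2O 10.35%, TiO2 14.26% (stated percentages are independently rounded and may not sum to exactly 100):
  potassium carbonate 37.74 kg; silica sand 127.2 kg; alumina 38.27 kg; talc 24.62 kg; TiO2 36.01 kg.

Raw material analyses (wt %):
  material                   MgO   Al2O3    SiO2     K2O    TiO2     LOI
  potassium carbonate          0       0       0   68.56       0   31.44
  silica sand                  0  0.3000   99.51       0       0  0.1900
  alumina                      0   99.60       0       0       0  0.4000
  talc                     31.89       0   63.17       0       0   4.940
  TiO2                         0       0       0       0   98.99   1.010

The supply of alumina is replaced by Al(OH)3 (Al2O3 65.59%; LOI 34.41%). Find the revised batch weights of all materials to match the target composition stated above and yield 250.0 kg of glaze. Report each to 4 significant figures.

Working values are printed, rounded to four significant digits, on the page — exact precision is maintained throughout — every reported value takes a single rounding — derived quantities are re-derived at full precision (totals, glass mass, ignition loss, the five compositions, yield) from the batch weights at 250.0 kg of glass exactly as printed in the problem or the answer.
Target oxide masses per 250.0 kg glaze:
  MgO: 3.140% × 250.0 = 7.850 kg
  Al2O3: 15.40% × 250.0 = 38.50 kg
  SiO2: 56.86% × 250.0 = 142.2 kg
  K2O: 10.35% × 250.0 = 25.88 kg
  TiO2: 14.26% × 250.0 = 35.65 kg
Checking each oxide sum applying the batch weights above, on the stated basis (delivered sums recover each target exact up to rounding of places):
  MgO: 24.62·0.3189 = 7.851 kg (target 7.850 kg)
  Al2O3: 127.2·0.003000 + 58.12·0.6559 = 38.50 kg (target 38.50 kg)
  SiO2: 127.2·0.9951 + 24.62·0.6317 = 142.1 kg (target 142.2 kg)
  K2O: 37.74·0.6856 = 25.87 kg (target 25.88 kg)
  TiO2: 36.01·0.9899 = 35.65 kg (target 35.65 kg)
Glass-mass closure: Σ batch − LOI loss = 250.0 kg (the Σ of target masses is 250.0 kg; the stated basis being 250.0 kg — rounding explains the deltas).
Batch grand total — Σ batch = 283.7 kg; Σ batch·LOI gives LOI loss = 33.69 kg; yield, glass over the total, = 88.13%.

Revised batch per 250.0 kg glaze:
  potassium carbonate: 37.74 kg
  silica sand: 127.2 kg
  Al(OH)3: 58.12 kg
  talc: 24.62 kg
  TiO2: 36.01 kg
Total batch = 283.7 kg; LOI loss = 33.69 kg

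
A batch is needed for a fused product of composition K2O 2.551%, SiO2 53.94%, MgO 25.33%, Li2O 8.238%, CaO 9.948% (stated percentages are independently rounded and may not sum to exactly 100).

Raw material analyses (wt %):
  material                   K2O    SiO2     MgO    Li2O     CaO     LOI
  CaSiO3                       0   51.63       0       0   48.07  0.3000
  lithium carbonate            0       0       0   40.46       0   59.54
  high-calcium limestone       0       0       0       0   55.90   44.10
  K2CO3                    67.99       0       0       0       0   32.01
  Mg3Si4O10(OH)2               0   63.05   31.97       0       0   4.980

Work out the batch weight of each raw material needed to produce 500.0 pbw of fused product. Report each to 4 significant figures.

All arithmetic maintains full precision all the way through. In-progress results appear rounded to 4 significant digits — every reported result receives exactly one rounding. All derived quantities are recomputed at full float precision (the totals, five oxide percentages, yield, glass mass, LOI) starting from the weights on 500.0 pbw of glass as given in either problem or answer.
Oxide mass targets, per 500.0 pbw fused product:
  K2O: 2.551% × 500.0 = 12.76 pbw
  SiO2: 53.94% × 500.0 = 269.7 pbw
  MgO: 25.33% × 500.0 = 126.6 pbw
  Li2O: 8.238% × 500.0 = 41.19 pbw
  CaO: 9.948% × 500.0 = 49.74 pbw
Mass-balance tally per oxide from the weights as reported, for the quoted basis mass (target by target, the sums agree net of answer rounding effects):
  K2O: 18.76·0.6799 = 12.75 pbw (target 12.76 pbw)
  SiO2: 38.59·0.5163 + 396.2·0.6305 = 269.7 pbw (target 269.7 pbw)
  MgO: 396.2·0.3197 = 126.7 pbw (target 126.6 pbw)
  Li2O: 101.8·0.4046 = 41.19 pbw (target 41.19 pbw)
  CaO: 38.59·0.4807 + 55.79·0.5590 = 49.74 pbw (target 49.74 pbw)
Auditing the glass mass value: whole batch net of LOI = 500.1 pbw (targets for the oxides total 500.0 pbw; basis as stated: 500.0 pbw — deltas are rounding alone).
Whole-batch sum: Σ batch = 611.1 pbw; LOI loss = Σ batch·LOI = 111.1 pbw; yield, glass over the total, = 81.83%.

Batch per 500.0 pbw fused product:
  CaSiO3: 38.59 pbw
  lithium carbonate: 101.8 pbw
  high-calcium limestone: 55.79 pbw
  K2CO3: 18.76 pbw
  Mg3Si4O10(OH)2: 396.2 pbw
Total batch = 611.1 pbw; LOI loss = 111.1 pbw; yield = 81.83%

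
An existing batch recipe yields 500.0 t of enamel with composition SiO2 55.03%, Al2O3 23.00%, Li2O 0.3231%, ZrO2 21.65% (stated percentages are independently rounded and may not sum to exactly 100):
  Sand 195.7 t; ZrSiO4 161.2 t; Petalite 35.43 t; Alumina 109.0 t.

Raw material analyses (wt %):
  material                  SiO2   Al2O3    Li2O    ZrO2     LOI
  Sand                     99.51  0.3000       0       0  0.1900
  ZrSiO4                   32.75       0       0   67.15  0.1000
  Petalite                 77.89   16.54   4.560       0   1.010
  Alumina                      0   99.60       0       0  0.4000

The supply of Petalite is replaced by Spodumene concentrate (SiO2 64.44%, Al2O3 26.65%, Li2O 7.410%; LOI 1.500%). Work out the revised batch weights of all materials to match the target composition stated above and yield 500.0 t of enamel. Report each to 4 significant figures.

Working values are rounded off to 4 significant digits as shown. The working math carries exact precision through every step — every reported value includes exactly one rounding. All derived quantities, including the totals, net glass mass, the four compositions, ignition loss, yield, are recomputed from the batch weights at 500.0 t of glass at exact precision, as they appear in problem or answer.
Oxide-by-oxide targets in 500.0 t enamel:
  SiO2: 55.03% × 500.0 = 275.2 t
  Al2O3: 23.00% × 500.0 = 115.0 t
  Li2O: 0.3231% × 500.0 = 1.616 t
  ZrO2: 21.65% × 500.0 = 108.2 t
Sums-versus-targets review working from each reported weight, versus the basis set out (oxide sums agree with the targets net of answer rounding effects):
  SiO2: 209.3·0.9951 + 161.2·0.3275 + 21.80·0.6444 = 275.1 t (target 275.2 t)
  Al2O3: 209.3·0.003000 + 21.80·0.2665 + 109.0·0.9960 = 115.0 t (target 115.0 t)
  Li2O: 21.80·0.07410 = 1.615 t (target 1.616 t)
  ZrO2: 161.2·0.6715 = 108.2 t (target 108.2 t)
Glass-mass closure: batch Σ − ignition loss = 500.0 t (the targets, summed, come to 500.0 t; with the basis standing at 500.0 t — deltas are rounding alone).
Batch grand total — Σ batch = 501.3 t; the LOI term Σ batch·LOI equals 1.322 t; as yield: glass ÷ batch → 99.74%.

Revised batch per 500.0 t enamel:
  Sand: 209.3 t
  ZrSiO4: 161.2 t
  Spodumene concentrate: 21.80 t
  Alumina: 109.0 t
Total batch = 501.3 t; LOI loss = 1.322 t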